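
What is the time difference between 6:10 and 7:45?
From 6:10 to 7:45:
(7 x 60 + 45) - (6 x 60 + 10) = 465 - 370 = 95 minutes
= 1 hour and 35 minutes

Final answer: 1 hour and 35 minutes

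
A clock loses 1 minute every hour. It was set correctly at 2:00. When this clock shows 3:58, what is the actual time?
For every 60 true minutes, the faulty clock advances 59 minutes, so 1 faulty-clock minute corresponds to 60/59 true minutes.
From 2:00 to 3:58 on the faulty dial is 118 minutes.
True elapsed: 118 x 60/59 = 120 minutes = 2 hours.
True time: 2:00 + 2 hours = 4:00.

Final answer: 4:00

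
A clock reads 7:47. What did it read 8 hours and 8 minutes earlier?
Starting time: 7:47 = 467 total minutes past 12:00
Subtracting: 8 hours and 8 minutes = 488 minutes
467 - 488 = -21 (negative, add 12 hours = 720) = 699 minutes
= 11 hours and 39 minutes past 12:00 = 11:39

Final answer: 11:39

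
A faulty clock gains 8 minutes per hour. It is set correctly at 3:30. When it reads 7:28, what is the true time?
For every 60 true minutes, the faulty clock advances 68 minutes, so 1 faulty-clock minute corresponds to 60/68 true minutes.
From 3:30 to 7:28 on the faulty dial is 238 minutes.
True elapsed: 238 x 60/68 = 210 minutes = 3 hours and 30 minutes.
True time: 3:30 + 3 hours and 30 minutes = 7:00.

Final answer: 7:00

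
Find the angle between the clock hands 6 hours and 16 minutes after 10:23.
First find the time 6 hours and 16 minutes after 10:23.
Total minutes: 10 x 60 + 23 + 6 x 60 + 16 = 999.
999 mod 720 = 279 minutes = 4:39.
Now compute the angle at 4:39:
Hour hand: 4 x 30 + 39 x 0.5 = 139.5 degrees
Minute hand: 39 x 6 = 234 degrees
Difference: |139.5 - 234| = 94.5 degrees
The angle is 94.5 degrees

Final answer: 94.5 degrees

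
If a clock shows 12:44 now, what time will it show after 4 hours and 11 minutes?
Starting time: 12:44
Adding 11 minutes to 44 minutes: 44 + 11 = 55 minutes
Adding 4 hours: 12 + 4 = 16 - 12 = 4
Final time: 4:55

Final answer: 4:55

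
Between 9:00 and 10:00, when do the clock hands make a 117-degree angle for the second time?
At t minutes past 9:00, the hour hand is at 30 x 9 + 0.5t degrees and the minute hand is at 6t degrees.
The smaller angle between them is 117 degrees when |30H - 5.5t| = 117 or |30H - 5.5t| = 243.
With H = 9, solve 30 x 9 - 5.5t = +/- target for each target:
  t = (30 x 9 - 117) / 5.5 = 27.82
  t = (30 x 9 + 117) / 5.5 = 70.36 (outside (0, 60))
  t = (30 x 9 - 243) / 5.5 = 4.91
  t = (30 x 9 + 243) / 5.5 = 93.27 (outside (0, 60))
Valid solutions in (0, 60): {4.91, 27.82} minutes.
The second occurrence is t = 27.82 minutes.
The hands form a 117-degree angle at 27.82 minutes past 9:00.

Final answer: 27.82 minutes past 9:00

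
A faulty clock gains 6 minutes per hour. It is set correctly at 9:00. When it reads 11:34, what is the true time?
For every 60 true minutes, the faulty clock advances 66 minutes, so 1 faulty-clock minute corresponds to 60/66 true minutes.
From 9:00 to 11:34 on the faulty dial is 154 minutes.
True elapsed: 154 x 60/66 = 140 minutes = 2 hours and 20 minutes.
True time: 9:00 + 2 hours and 20 minutes = 11:20.

Final answer: 11:20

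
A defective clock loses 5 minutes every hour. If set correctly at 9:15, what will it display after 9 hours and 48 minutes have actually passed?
For every 60 true minutes, the faulty clock advances 60 - 5 = 55 minutes.
True elapsed: 9 hours and 48 minutes = 588 minutes.
Faulty clock advances: 588 x 55/60 = 539 minutes (drift: 49 minutes behind).
Shown time: 9:15 + 539 minutes = 6:14.

Final answer: 6:14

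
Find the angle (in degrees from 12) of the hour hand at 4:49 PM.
The hour hand moves 30 degrees per hour and 0.5 degrees per minute.
At 4:49: (4) x 30 + 49 x 0.5 = 120 + 24.5 = 144.5 degrees

Final answer: 144.5 degrees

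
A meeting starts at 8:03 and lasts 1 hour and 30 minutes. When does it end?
Starting time: 8:03
Adding 30 minutes to 3 minutes: 3 + 30 = 33 minutes
Adding 1 hour: 8 + 1 = 9
Final time: 9:33

Final answer: 9:33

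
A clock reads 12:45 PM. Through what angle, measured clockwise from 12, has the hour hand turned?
The hour hand moves 30 degrees per hour and 0.5 degrees per minute.
At 12:45: (0) x 30 + 45 x 0.5 = 0 + 22.5 = 22.5 degrees

Final answer: 22.5 degrees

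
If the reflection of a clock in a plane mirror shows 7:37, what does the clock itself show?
Reflection across the vertical (12-6) axis maps a hand at angle A degrees to (360 - A) degrees, which sends a reading of T minutes past 12:00 to (720 - T) minutes past 12:00.
Mirror reads 7:37 = 457 minutes past 12:00.
Actual time: (720 - 457) mod 720 = 263 minutes = 4:23.

Final answer: 4:23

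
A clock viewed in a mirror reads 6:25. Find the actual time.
Reflection across the vertical (12-6) axis maps a hand at angle A degrees to (360 - A) degrees, which sends a reading of T minutes past 12:00 to (720 - T) minutes past 12:00.
Mirror reads 6:25 = 385 minutes past 12:00.
Actual time: (720 - 385) mod 720 = 335 minutes = 5:35.

Final answer: 5:35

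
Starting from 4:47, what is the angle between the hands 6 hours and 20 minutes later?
First find the time 6 hours and 20 minutes after 4:47.
Total minutes: 4 x 60 + 47 + 6 x 60 + 20 = 667.
667 mod 720 = 667 minutes = 11:07.
Now compute the angle at 11:07:
Hour hand: 11 x 30 + 7 x 0.5 = 333.5 degrees
Minute hand: 7 x 6 = 42 degrees
Difference: |333.5 - 42| = 291.5 degrees
Smaller angle: 360 - 291.5 = 68.5 degrees

Final answer: 68.5 degrees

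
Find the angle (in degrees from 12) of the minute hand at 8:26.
The minute hand moves 6 degrees per minute.
At 8:26: 26 x 6 = 156 degrees

Final answer: 156 degrees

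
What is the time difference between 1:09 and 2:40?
From 1:09 to 2:40:
(2 x 60 + 40) - (1 x 60 + 9) = 160 - 69 = 91 minutes
= 1 hour and 31 minutes

Final answer: 1 hour and 31 minutes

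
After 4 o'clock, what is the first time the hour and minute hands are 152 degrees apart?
At t minutes past 4:00, the hour hand is at 30 x 4 + 0.5t degrees and the minute hand is at 6t degrees.
The smaller angle between them is 152 degrees when |30H - 5.5t| = 152 or |30H - 5.5t| = 208.
With H = 4, solve 30 x 4 - 5.5t = +/- target for each target:
  t = (30 x 4 - 152) / 5.5 = -5.82 (outside (0, 60))
  t = (30 x 4 + 152) / 5.5 = 49.45
  t = (30 x 4 - 208) / 5.5 = -16 (outside (0, 60))
  t = (30 x 4 + 208) / 5.5 = 59.64
Valid solutions in (0, 60): {49.45, 59.64} minutes.
The first occurrence is t = 49.45 minutes.
The hands form a 152-degree angle at 49.45 minutes past 4:00.

Final answer: 49.45 minutes past 4:00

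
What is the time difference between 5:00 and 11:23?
From 5:00 to 11:23:
(11 x 60 + 23) - (5 x 60 + 0) = 683 - 300 = 383 minutes
= 6 hours and 23 minutes

Final answer: 6 hours and 23 minutes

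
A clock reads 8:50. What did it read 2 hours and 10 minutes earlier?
Starting time: 8:50 = 530 total minutes past 12:00
Subtracting: 2 hours and 10 minutes = 130 minutes
530 - 130 = 400 minutes
= 6 hours and 40 minutes past 12:00 = 6:40

Final answer: 6:40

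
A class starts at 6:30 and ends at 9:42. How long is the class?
From 6:30 to 9:42:
(9 x 60 + 42) - (6 x 60 + 30) = 582 - 390 = 192 minutes
= 3 hours and 12 minutes

Final answer: 3 hours and 12 minutes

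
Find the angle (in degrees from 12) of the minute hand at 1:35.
The minute hand moves 6 degrees per minute.
At 1:35: 35 x 6 = 210 degrees

Final answer: 210 degrees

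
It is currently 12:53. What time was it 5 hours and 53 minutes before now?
Starting time: 12:53 = 53 total minutes past 12:00
Subtracting: 5 hours and 53 minutes = 353 minutes
53 - 353 = -300 (negative, add 12 hours = 720) = 420 minutes
= 7 hours past 12:00 = 7:00

Final answer: 7:00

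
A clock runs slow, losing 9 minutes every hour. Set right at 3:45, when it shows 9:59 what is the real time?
For every 60 true minutes, the faulty clock advances 51 minutes, so 1 faulty-clock minute corresponds to 60/51 true minutes.
From 3:45 to 9:59 on the faulty dial is 374 minutes.
True elapsed: 374 x 60/51 = 440 minutes = 7 hours and 20 minutes.
True time: 3:45 + 7 hours and 20 minutes = 11:05.

Final answer: 11:05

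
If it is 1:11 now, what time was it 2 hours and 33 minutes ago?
Starting time: 1:11 = 71 total minutes past 12:00
Subtracting: 2 hours and 33 minutes = 153 minutes
71 - 153 = -82 (negative, add 12 hours = 720) = 638 minutes
= 10 hours and 38 minutes past 12:00 = 10:38

Final answer: 10:38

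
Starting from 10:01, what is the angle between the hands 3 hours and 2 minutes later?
First find the time 3 hours and 2 minutes after 10:01.
Total minutes: 10 x 60 + 1 + 3 x 60 + 2 = 783.
783 mod 720 = 63 minutes = 1:03.
Now compute the angle at 1:03:
Hour hand: 1 x 30 + 3 x 0.5 = 31.5 degrees
Minute hand: 3 x 6 = 18 degrees
Difference: |31.5 - 18| = 13.5 degrees
The angle is 13.5 degrees

Final answer: 13.5 degrees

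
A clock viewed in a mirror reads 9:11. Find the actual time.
Reflection across the vertical (12-6) axis maps a hand at angle A degrees to (360 - A) degrees, which sends a reading of T minutes past 12:00 to (720 - T) minutes past 12:00.
Mirror reads 9:11 = 551 minutes past 12:00.
Actual time: (720 - 551) mod 720 = 169 minutes = 2:49.

Final answer: 2:49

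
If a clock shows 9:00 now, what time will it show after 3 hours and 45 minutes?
Starting time: 9:00
Adding 45 minutes to 0 minutes: 0 + 45 = 45 minutes
Adding 3 hours: 9 + 3 = 12
Final time: 12:45

Final answer: 12:45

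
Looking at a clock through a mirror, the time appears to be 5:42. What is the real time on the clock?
Reflection across the vertical (12-6) axis maps a hand at angle A degrees to (360 - A) degrees, which sends a reading of T minutes past 12:00 to (720 - T) minutes past 12:00.
Mirror reads 5:42 = 342 minutes past 12:00.
Actual time: (720 - 342) mod 720 = 378 minutes = 6:18.

Final answer: 6:18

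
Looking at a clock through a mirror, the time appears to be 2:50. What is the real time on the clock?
Reflection across the vertical (12-6) axis maps a hand at angle A degrees to (360 - A) degrees, which sends a reading of T minutes past 12:00 to (720 - T) minutes past 12:00.
Mirror reads 2:50 = 170 minutes past 12:00.
Actual time: (720 - 170) mod 720 = 550 minutes = 9:10.

Final answer: 9:10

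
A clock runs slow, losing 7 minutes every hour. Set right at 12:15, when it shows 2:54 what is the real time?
For every 60 true minutes, the faulty clock advances 53 minutes, so 1 faulty-clock minute corresponds to 60/53 true minutes.
From 12:15 to 2:54 on the faulty dial is 159 minutes.
True elapsed: 159 x 60/53 = 180 minutes = 3 hours.
True time: 12:15 + 3 hours = 3:15.

Final answer: 3:15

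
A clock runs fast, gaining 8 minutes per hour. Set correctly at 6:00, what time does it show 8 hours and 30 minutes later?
For every 60 true minutes, the faulty clock advances 60 + 8 = 68 minutes.
True elapsed: 8 hours and 30 minutes = 510 minutes.
Faulty clock advances: 510 x 68/60 = 578 minutes (drift: 68 minutes ahead).
Shown time: 6:00 + 578 minutes = 3:38.

Final answer: 3:38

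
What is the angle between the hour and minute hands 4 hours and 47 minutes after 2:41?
First find the time 4 hours and 47 minutes after 2:41.
Total minutes: 2 x 60 + 41 + 4 x 60 + 47 = 448.
448 mod 720 = 448 minutes = 7:28.
Now compute the angle at 7:28:
Hour hand: 7 x 30 + 28 x 0.5 = 224 degrees
Minute hand: 28 x 6 = 168 degrees
Difference: |224 - 168| = 56 degrees
The angle is 56 degrees

Final answer: 56 degrees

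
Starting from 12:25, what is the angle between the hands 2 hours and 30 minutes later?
First find the time 2 hours and 30 minutes after 12:25.
Total minutes: 12 x 60 + 25 + 2 x 60 + 30 = 895.
895 mod 720 = 175 minutes = 2:55.
Now compute the angle at 2:55:
Hour hand: 2 x 30 + 55 x 0.5 = 87.5 degrees
Minute hand: 55 x 6 = 330 degrees
Difference: |87.5 - 330| = 242.5 degrees
Smaller angle: 360 - 242.5 = 117.5 degrees

Final answer: 117.5 degrees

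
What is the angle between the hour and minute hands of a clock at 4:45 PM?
Hour hand position: 4 x 30 + 45 x 0.5 = 142.5 degrees
Minute hand position: 45 x 6 = 270 degrees
Difference: |142.5 - 270| = 127.5 degrees
The angle between the hands is 127.5 degrees

Final answer: 127.5 degrees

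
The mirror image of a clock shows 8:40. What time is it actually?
Reflection across the vertical (12-6) axis maps a hand at angle A degrees to (360 - A) degrees, which sends a reading of T minutes past 12:00 to (720 - T) minutes past 12:00.
Mirror reads 8:40 = 520 minutes past 12:00.
Actual time: (720 - 520) mod 720 = 200 minutes = 3:20.

Final answer: 3:20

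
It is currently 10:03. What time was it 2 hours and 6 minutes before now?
Starting time: 10:03 = 603 total minutes past 12:00
Subtracting: 2 hours and 6 minutes = 126 minutes
603 - 126 = 477 minutes
= 7 hours and 57 minutes past 12:00 = 7:57

Final answer: 7:57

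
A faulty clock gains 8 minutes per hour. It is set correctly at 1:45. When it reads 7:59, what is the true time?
For every 60 true minutes, the faulty clock advances 68 minutes, so 1 faulty-clock minute corresponds to 60/68 true minutes.
From 1:45 to 7:59 on the faulty dial is 374 minutes.
True elapsed: 374 x 60/68 = 330 minutes = 5 hours and 30 minutes.
True time: 1:45 + 5 hours and 30 minutes = 7:15.

Final answer: 7:15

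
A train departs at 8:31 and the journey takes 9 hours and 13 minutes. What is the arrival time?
Starting time: 8:31
Adding 13 minutes to 31 minutes: 31 + 13 = 44 minutes
Adding 9 hours: 8 + 9 = 17 - 12 = 5
Final time: 5:44

Final answer: 5:44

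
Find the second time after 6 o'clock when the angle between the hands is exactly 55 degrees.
At t minutes past 6:00, the hour hand is at 30 x 6 + 0.5t degrees and the minute hand is at 6t degrees.
The smaller angle between them is 55 degrees when |30H - 5.5t| = 55 or |30H - 5.5t| = 305.
With H = 6, solve 30 x 6 - 5.5t = +/- target for each target:
  t = (30 x 6 - 55) / 5.5 = 22.73
  t = (30 x 6 + 55) / 5.5 = 42.73
  t = (30 x 6 - 305) / 5.5 = -22.73 (outside (0, 60))
  t = (30 x 6 + 305) / 5.5 = 88.18 (outside (0, 60))
Valid solutions in (0, 60): {22.73, 42.73} minutes.
The second occurrence is t = 42.73 minutes.
The hands form a 55-degree angle at 42.73 minutes past 6:00.

Final answer: 42.73 minutes past 6:00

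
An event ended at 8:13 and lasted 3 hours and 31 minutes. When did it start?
Starting time: 8:13 = 493 total minutes past 12:00
Subtracting: 3 hours and 31 minutes = 211 minutes
493 - 211 = 282 minutes
= 4 hours and 42 minutes past 12:00 = 4:42

Final answer: 4:42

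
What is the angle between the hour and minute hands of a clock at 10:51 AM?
Hour hand position: 10 x 30 + 51 x 0.5 = 325.5 degrees
Minute hand position: 51 x 6 = 306 degrees
Difference: |325.5 - 306| = 19.5 degrees
The angle between the hands is 19.5 degrees

Final answer: 19.5 degrees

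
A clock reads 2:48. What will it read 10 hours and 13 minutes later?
Starting time: 2:48
Adding 13 minutes to 48 minutes: 48 + 13 = 61 minutes = 1 hour and 1 minute
Adding 10 hours: 2 + 10 + 1 (carry) = 13 - 12 = 1
Final time: 1:01

Final answer: 1:01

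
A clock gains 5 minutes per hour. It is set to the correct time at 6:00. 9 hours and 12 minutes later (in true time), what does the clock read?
For every 60 true minutes, the faulty clock advances 60 + 5 = 65 minutes.
True elapsed: 9 hours and 12 minutes = 552 minutes.
Faulty clock advances: 552 x 65/60 = 598 minutes (drift: 46 minutes ahead).
Shown time: 6:00 + 598 minutes = 3:58.

Final answer: 3:58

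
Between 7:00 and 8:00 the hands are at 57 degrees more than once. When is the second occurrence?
At t minutes past 7:00, the hour hand is at 30 x 7 + 0.5t degrees and the minute hand is at 6t degrees.
The smaller angle between them is 57 degrees when |30H - 5.5t| = 57 or |30H - 5.5t| = 303.
With H = 7, solve 30 x 7 - 5.5t = +/- target for each target:
  t = (30 x 7 - 57) / 5.5 = 27.82
  t = (30 x 7 + 57) / 5.5 = 48.55
  t = (30 x 7 - 303) / 5.5 = -16.91 (outside (0, 60))
  t = (30 x 7 + 303) / 5.5 = 93.27 (outside (0, 60))
Valid solutions in (0, 60): {27.82, 48.55} minutes.
The second occurrence is t = 48.55 minutes.
The hands form a 57-degree angle at 48.55 minutes past 7:00.

Final answer: 48.55 minutes past 7:00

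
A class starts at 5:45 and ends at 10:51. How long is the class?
From 5:45 to 10:51:
(10 x 60 + 51) - (5 x 60 + 45) = 651 - 345 = 306 minutes
= 5 hours and 6 minutes

Final answer: 5 hours and 6 minutes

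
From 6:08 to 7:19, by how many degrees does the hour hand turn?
The hour hand moves 0.5 degrees per minute.
Time elapsed: 7:19 - 6:08 = 71 minutes
Angular displacement: 71 x 0.5 = 35.5 degrees

Final answer: 35.5 degrees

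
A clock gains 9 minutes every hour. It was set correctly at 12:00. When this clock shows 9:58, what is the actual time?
For every 60 true minutes, the faulty clock advances 69 minutes, so 1 faulty-clock minute corresponds to 60/69 true minutes.
From 12:00 to 9:58 on the faulty dial is 598 minutes.
True elapsed: 598 x 60/69 = 520 minutes = 8 hours and 40 minutes.
True time: 12:00 + 8 hours and 40 minutes = 8:40.

Final answer: 8:40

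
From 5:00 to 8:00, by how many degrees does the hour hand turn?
The hour hand moves 0.5 degrees per minute.
Time elapsed: 8:00 - 5:00 = 180 minutes
Angular displacement: 180 x 0.5 = 90 degrees

Final answer: 90 degrees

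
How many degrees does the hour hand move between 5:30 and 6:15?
The hour hand moves 0.5 degrees per minute.
Time elapsed: 6:15 - 5:30 = 45 minutes
Angular displacement: 45 x 0.5 = 22.5 degrees

Final answer: 22.5 degrees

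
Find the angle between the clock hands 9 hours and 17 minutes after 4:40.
First find the time 9 hours and 17 minutes after 4:40.
Total minutes: 4 x 60 + 40 + 9 x 60 + 17 = 837.
837 mod 720 = 117 minutes = 1:57.
Now compute the angle at 1:57:
Hour hand: 1 x 30 + 57 x 0.5 = 58.5 degrees
Minute hand: 57 x 6 = 342 degrees
Difference: |58.5 - 342| = 283.5 degrees
Smaller angle: 360 - 283.5 = 76.5 degrees

Final answer: 76.5 degrees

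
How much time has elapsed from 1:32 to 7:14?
From 1:32 to 7:14:
(7 x 60 + 14) - (1 x 60 + 32) = 434 - 92 = 342 minutes
= 5 hours and 42 minutes

Final answer: 5 hours and 42 minutes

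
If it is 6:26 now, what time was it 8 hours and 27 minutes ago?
Starting time: 6:26 = 386 total minutes past 12:00
Subtracting: 8 hours and 27 minutes = 507 minutes
386 - 507 = -121 (negative, add 12 hours = 720) = 599 minutes
= 9 hours and 59 minutes past 12:00 = 9:59

Final answer: 9:59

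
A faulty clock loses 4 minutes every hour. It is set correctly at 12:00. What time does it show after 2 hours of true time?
For every 60 true minutes, the faulty clock advances 60 - 4 = 56 minutes.
True elapsed: 2 hours = 120 minutes.
Faulty clock advances: 120 x 56/60 = 112 minutes (drift: 8 minutes behind).
Shown time: 12:00 + 112 minutes = 1:52.

Final answer: 1:52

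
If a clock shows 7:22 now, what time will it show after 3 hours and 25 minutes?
Starting time: 7:22
Adding 25 minutes to 22 minutes: 22 + 25 = 47 minutes
Adding 3 hours: 7 + 3 = 10
Final time: 10:47

Final answer: 10:47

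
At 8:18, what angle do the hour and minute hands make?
Hour hand position: 8 x 30 + 18 x 0.5 = 249 degrees
Minute hand position: 18 x 6 = 108 degrees
Difference: |249 - 108| = 141 degrees
The angle between the hands is 141 degrees

Final answer: 141 degrees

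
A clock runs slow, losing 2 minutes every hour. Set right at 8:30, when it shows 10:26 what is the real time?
For every 60 true minutes, the faulty clock advances 58 minutes, so 1 faulty-clock minute corresponds to 60/58 true minutes.
From 8:30 to 10:26 on the faulty dial is 116 minutes.
True elapsed: 116 x 60/58 = 120 minutes = 2 hours.
True time: 8:30 + 2 hours = 10:30.

Final answer: 10:30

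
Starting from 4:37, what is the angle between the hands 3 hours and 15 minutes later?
First find the time 3 hours and 15 minutes after 4:37.
Total minutes: 4 x 60 + 37 + 3 x 60 + 15 = 472.
472 mod 720 = 472 minutes = 7:52.
Now compute the angle at 7:52:
Hour hand: 7 x 30 + 52 x 0.5 = 236 degrees
Minute hand: 52 x 6 = 312 degrees
Difference: |236 - 312| = 76 degrees
The angle is 76 degrees

Final answer: 76 degrees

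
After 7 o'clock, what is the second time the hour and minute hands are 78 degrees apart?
At t minutes past 7:00, the hour hand is at 30 x 7 + 0.5t degrees and the minute hand is at 6t degrees.
The smaller angle between them is 78 degrees when |30H - 5.5t| = 78 or |30H - 5.5t| = 282.
With H = 7, solve 30 x 7 - 5.5t = +/- target for each target:
  t = (30 x 7 - 78) / 5.5 = 24
  t = (30 x 7 + 78) / 5.5 = 52.36
  t = (30 x 7 - 282) / 5.5 = -13.09 (outside (0, 60))
  t = (30 x 7 + 282) / 5.5 = 89.45 (outside (0, 60))
Valid solutions in (0, 60): {24, 52.36} minutes.
The second occurrence is t = 52.36 minutes.
The hands form a 78-degree angle at 52.36 minutes past 7:00.

Final answer: 52.36 minutes past 7:00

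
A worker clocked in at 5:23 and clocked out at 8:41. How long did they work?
From 5:23 to 8:41:
(8 x 60 + 41) - (5 x 60 + 23) = 521 - 323 = 198 minutes
= 3 hours and 18 minutes

Final answer: 3 hours and 18 minutes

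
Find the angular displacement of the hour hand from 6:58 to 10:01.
The hour hand moves 0.5 degrees per minute.
Time elapsed: 10:01 - 6:58 = 183 minutes
Angular displacement: 183 x 0.5 = 91.5 degrees

Final answer: 91.5 degrees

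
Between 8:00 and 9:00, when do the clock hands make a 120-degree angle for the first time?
At t minutes past 8:00, the hour hand is at 30 x 8 + 0.5t degrees and the minute hand is at 6t degrees.
The smaller angle between them is 120 degrees when |30H - 5.5t| = 120 or |30H - 5.5t| = 240.
With H = 8, solve 30 x 8 - 5.5t = +/- target for each target:
  t = (30 x 8 - 120) / 5.5 = 21.82
  t = (30 x 8 + 120) / 5.5 = 65.45 (outside (0, 60))
  t = (30 x 8 - 240) / 5.5 = 0 (outside (0, 60))
  t = (30 x 8 + 240) / 5.5 = 87.27 (outside (0, 60))
Valid solutions in (0, 60): {21.82} minutes.
The first occurrence is t = 21.82 minutes.
The hands form a 120-degree angle at 21.82 minutes past 8:00.

Final answer: 21.82 minutes past 8:00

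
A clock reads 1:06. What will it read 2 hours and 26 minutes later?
Starting time: 1:06
Adding 26 minutes to 6 minutes: 6 + 26 = 32 minutes
Adding 2 hours: 1 + 2 = 3
Final time: 3:32

Final answer: 3:32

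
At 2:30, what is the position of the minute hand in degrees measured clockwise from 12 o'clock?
The minute hand moves 6 degrees per minute.
At 2:30: 30 x 6 = 180 degrees

Final answer: 180 degrees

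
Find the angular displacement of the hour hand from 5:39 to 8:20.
The hour hand moves 0.5 degrees per minute.
Time elapsed: 8:20 - 5:39 = 161 minutes
Angular displacement: 161 x 0.5 = 80.5 degrees

Final answer: 80.5 degrees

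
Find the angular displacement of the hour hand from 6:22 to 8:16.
The hour hand moves 0.5 degrees per minute.
Time elapsed: 8:16 - 6:22 = 114 minutes
Angular displacement: 114 x 0.5 = 57 degrees

Final answer: 57 degrees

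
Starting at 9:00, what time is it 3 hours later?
Starting time: 9:00
Adding 0 minutes to 0 minutes: 0 + 0 = 0 minutes
Adding 3 hours: 9 + 3 = 12
Final time: 12:00

Final answer: 12:00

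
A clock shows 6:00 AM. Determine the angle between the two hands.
Hour hand position: 6 x 30 + 0 x 0.5 = 180 degrees
Minute hand position: 0 x 6 = 0 degrees
Difference: |180 - 0| = 180 degrees
The angle between the hands is 180 degrees

Final answer: 180 degrees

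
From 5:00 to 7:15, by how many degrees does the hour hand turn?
The hour hand moves 0.5 degrees per minute.
Time elapsed: 7:15 - 5:00 = 135 minutes
Angular displacement: 135 x 0.5 = 67.5 degrees

Final answer: 67.5 degrees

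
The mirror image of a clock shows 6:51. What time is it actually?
Reflection across the vertical (12-6) axis maps a hand at angle A degrees to (360 - A) degrees, which sends a reading of T minutes past 12:00 to (720 - T) minutes past 12:00.
Mirror reads 6:51 = 411 minutes past 12:00.
Actual time: (720 - 411) mod 720 = 309 minutes = 5:09.

Final answer: 5:09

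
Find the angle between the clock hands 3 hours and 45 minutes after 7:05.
First find the time 3 hours and 45 minutes after 7:05.
Total minutes: 7 x 60 + 5 + 3 x 60 + 45 = 650.
650 mod 720 = 650 minutes = 10:50.
Now compute the angle at 10:50:
Hour hand: 10 x 30 + 50 x 0.5 = 325 degrees
Minute hand: 50 x 6 = 300 degrees
Difference: |325 - 300| = 25 degrees
The angle is 25 degrees

Final answer: 25 degrees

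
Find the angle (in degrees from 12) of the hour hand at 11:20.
The hour hand moves 30 degrees per hour and 0.5 degrees per minute.
At 11:20: (11) x 30 + 20 x 0.5 = 330 + 10 = 340 degrees

Final answer: 340 degrees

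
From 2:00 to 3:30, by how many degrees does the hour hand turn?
The hour hand moves 0.5 degrees per minute.
Time elapsed: 3:30 - 2:00 = 90 minutes
Angular displacement: 90 x 0.5 = 45 degrees

Final answer: 45 degrees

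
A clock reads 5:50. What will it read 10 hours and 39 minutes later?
Starting time: 5:50
Adding 39 minutes to 50 minutes: 50 + 39 = 89 minutes = 1 hour and 29 minutes
Adding 10 hours: 5 + 10 + 1 (carry) = 16 - 12 = 4
Final time: 4:29

Final answer: 4:29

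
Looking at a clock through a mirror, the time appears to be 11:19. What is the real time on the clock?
Reflection across the vertical (12-6) axis maps a hand at angle A degrees to (360 - A) degrees, which sends a reading of T minutes past 12:00 to (720 - T) minutes past 12:00.
Mirror reads 11:19 = 679 minutes past 12:00.
Actual time: (720 - 679) mod 720 = 41 minutes = 12:41.

Final answer: 12:41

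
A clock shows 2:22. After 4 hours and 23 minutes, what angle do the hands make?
First find the time 4 hours and 23 minutes after 2:22.
Total minutes: 2 x 60 + 22 + 4 x 60 + 23 = 405.
405 mod 720 = 405 minutes = 6:45.
Now compute the angle at 6:45:
Hour hand: 6 x 30 + 45 x 0.5 = 202.5 degrees
Minute hand: 45 x 6 = 270 degrees
Difference: |202.5 - 270| = 67.5 degrees
The angle is 67.5 degrees

Final answer: 67.5 degrees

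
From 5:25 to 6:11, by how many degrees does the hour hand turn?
The hour hand moves 0.5 degrees per minute.
Time elapsed: 6:11 - 5:25 = 46 minutes
Angular displacement: 46 x 0.5 = 23 degrees

Final answer: 23 degrees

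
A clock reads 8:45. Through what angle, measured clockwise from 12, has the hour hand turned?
The hour hand moves 30 degrees per hour and 0.5 degrees per minute.
At 8:45: (8) x 30 + 45 x 0.5 = 240 + 22.5 = 262.5 degrees

Final answer: 262.5 degrees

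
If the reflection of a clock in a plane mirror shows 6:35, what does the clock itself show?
Reflection across the vertical (12-6) axis maps a hand at angle A degrees to (360 - A) degrees, which sends a reading of T minutes past 12:00 to (720 - T) minutes past 12:00.
Mirror reads 6:35 = 395 minutes past 12:00.
Actual time: (720 - 395) mod 720 = 325 minutes = 5:25.

Final answer: 5:25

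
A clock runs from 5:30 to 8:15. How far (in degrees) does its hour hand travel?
The hour hand moves 0.5 degrees per minute.
Time elapsed: 8:15 - 5:30 = 165 minutes
Angular displacement: 165 x 0.5 = 82.5 degrees

Final answer: 82.5 degrees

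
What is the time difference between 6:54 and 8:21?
From 6:54 to 8:21:
(8 x 60 + 21) - (6 x 60 + 54) = 501 - 414 = 87 minutes
= 1 hour and 27 minutes

Final answer: 1 hour and 27 minutes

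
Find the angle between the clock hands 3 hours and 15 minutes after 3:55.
First find the time 3 hours and 15 minutes after 3:55.
Total minutes: 3 x 60 + 55 + 3 x 60 + 15 = 430.
430 mod 720 = 430 minutes = 7:10.
Now compute the angle at 7:10:
Hour hand: 7 x 30 + 10 x 0.5 = 215 degrees
Minute hand: 10 x 6 = 60 degrees
Difference: |215 - 60| = 155 degrees
The angle is 155 degrees

Final answer: 155 degrees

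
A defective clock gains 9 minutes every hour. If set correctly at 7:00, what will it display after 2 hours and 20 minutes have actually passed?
For every 60 true minutes, the faulty clock advances 60 + 9 = 69 minutes.
True elapsed: 2 hours and 20 minutes = 140 minutes.
Faulty clock advances: 140 x 69/60 = 161 minutes (drift: 21 minutes ahead).
Shown time: 7:00 + 161 minutes = 9:41.

Final answer: 9:41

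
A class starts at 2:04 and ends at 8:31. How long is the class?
From 2:04 to 8:31:
(8 x 60 + 31) - (2 x 60 + 4) = 511 - 124 = 387 minutes
= 6 hours and 27 minutes

Final answer: 6 hours and 27 minutes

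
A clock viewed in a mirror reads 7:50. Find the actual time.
Reflection across the vertical (12-6) axis maps a hand at angle A degrees to (360 - A) degrees, which sends a reading of T minutes past 12:00 to (720 - T) minutes past 12:00.
Mirror reads 7:50 = 470 minutes past 12:00.
Actual time: (720 - 470) mod 720 = 250 minutes = 4:10.

Final answer: 4:10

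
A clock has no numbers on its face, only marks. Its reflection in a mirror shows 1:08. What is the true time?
Reflection across the vertical (12-6) axis maps a hand at angle A degrees to (360 - A) degrees, which sends a reading of T minutes past 12:00 to (720 - T) minutes past 12:00.
Mirror reads 1:08 = 68 minutes past 12:00.
Actual time: (720 - 68) mod 720 = 652 minutes = 10:52.

Final answer: 10:52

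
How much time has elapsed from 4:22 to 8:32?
From 4:22 to 8:32:
(8 x 60 + 32) - (4 x 60 + 22) = 512 - 262 = 250 minutes
= 4 hours and 10 minutes

Final answer: 4 hours and 10 minutes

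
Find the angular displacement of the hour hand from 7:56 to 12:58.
The hour hand moves 0.5 degrees per minute.
Time elapsed: 12:58 - 7:56 = 302 minutes
Angular displacement: 302 x 0.5 = 151 degrees

Final answer: 151 degrees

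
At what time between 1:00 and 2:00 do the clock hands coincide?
The minute hand gains 5.5 degrees per minute on the hour hand.
At 1:00, the hour hand is at 30 degrees and the minute hand is at 0 degrees.
The gap is 30 degrees. Time to close: 30/5.5 = 60 x 1/11 = 5.45 minutes.
The hands overlap at 5.45 minutes past 1:00.

Final answer: 5.45 minutes past 1:00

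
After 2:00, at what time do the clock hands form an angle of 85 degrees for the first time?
At t minutes past 2:00, the hour hand is at 30 x 2 + 0.5t degrees and the minute hand is at 6t degrees.
The smaller angle between them is 85 degrees when |30H - 5.5t| = 85 or |30H - 5.5t| = 275.
With H = 2, solve 30 x 2 - 5.5t = +/- target for each target:
  t = (30 x 2 - 85) / 5.5 = -4.55 (outside (0, 60))
  t = (30 x 2 + 85) / 5.5 = 26.36
  t = (30 x 2 - 275) / 5.5 = -39.09 (outside (0, 60))
  t = (30 x 2 + 275) / 5.5 = 60.91 (outside (0, 60))
Valid solutions in (0, 60): {26.36} minutes.
The first occurrence is t = 26.36 minutes.
The hands form a 85-degree angle at 26.36 minutes past 2:00.

Final answer: 26.36 minutes past 2:00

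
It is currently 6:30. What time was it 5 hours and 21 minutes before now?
Starting time: 6:30 = 390 total minutes past 12:00
Subtracting: 5 hours and 21 minutes = 321 minutes
390 - 321 = 69 minutes
= 1 hour and 9 minutes past 12:00 = 1:09

Final answer: 1:09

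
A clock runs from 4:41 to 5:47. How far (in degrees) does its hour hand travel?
The hour hand moves 0.5 degrees per minute.
Time elapsed: 5:47 - 4:41 = 66 minutes
Angular displacement: 66 x 0.5 = 33 degrees

Final answer: 33 degrees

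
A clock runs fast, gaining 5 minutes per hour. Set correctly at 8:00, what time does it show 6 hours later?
For every 60 true minutes, the faulty clock advances 60 + 5 = 65 minutes.
True elapsed: 6 hours = 360 minutes.
Faulty clock advances: 360 x 65/60 = 390 minutes (drift: 30 minutes ahead).
Shown time: 8:00 + 390 minutes = 2:30.

Final answer: 2:30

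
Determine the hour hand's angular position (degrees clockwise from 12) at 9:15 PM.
The hour hand moves 30 degrees per hour and 0.5 degrees per minute.
At 9:15: (9) x 30 + 15 x 0.5 = 270 + 7.5 = 277.5 degrees

Final answer: 277.5 degrees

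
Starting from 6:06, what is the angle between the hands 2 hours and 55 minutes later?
First find the time 2 hours and 55 minutes after 6:06.
Total minutes: 6 x 60 + 6 + 2 x 60 + 55 = 541.
541 mod 720 = 541 minutes = 9:01.
Now compute the angle at 9:01:
Hour hand: 9 x 30 + 1 x 0.5 = 270.5 degrees
Minute hand: 1 x 6 = 6 degrees
Difference: |270.5 - 6| = 264.5 degrees
Smaller angle: 360 - 264.5 = 95.5 degrees

Final answer: 95.5 degrees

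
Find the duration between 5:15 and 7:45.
From 5:15 to 7:45:
(7 x 60 + 45) - (5 x 60 + 15) = 465 - 315 = 150 minutes
= 2 hours and 30 minutes

Final answer: 2 hours and 30 minutes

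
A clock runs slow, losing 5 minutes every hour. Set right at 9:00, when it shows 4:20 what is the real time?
For every 60 true minutes, the faulty clock advances 55 minutes, so 1 faulty-clock minute corresponds to 60/55 true minutes.
From 9:00 to 4:20 on the faulty dial is 440 minutes.
True elapsed: 440 x 60/55 = 480 minutes = 8 hours.
True time: 9:00 + 8 hours = 5:00.

Final answer: 5:00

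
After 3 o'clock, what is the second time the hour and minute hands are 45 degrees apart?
At t minutes past 3:00, the hour hand is at 30 x 3 + 0.5t degrees and the minute hand is at 6t degrees.
The smaller angle between them is 45 degrees when |30H - 5.5t| = 45 or |30H - 5.5t| = 315.
With H = 3, solve 30 x 3 - 5.5t = +/- target for each target:
  t = (30 x 3 - 45) / 5.5 = 8.18
  t = (30 x 3 + 45) / 5.5 = 24.55
  t = (30 x 3 - 315) / 5.5 = -40.91 (outside (0, 60))
  t = (30 x 3 + 315) / 5.5 = 73.64 (outside (0, 60))
Valid solutions in (0, 60): {8.18, 24.55} minutes.
The second occurrence is t = 24.55 minutes.
The hands form a 45-degree angle at 24.55 minutes past 3:00.

Final answer: 24.55 minutes past 3:00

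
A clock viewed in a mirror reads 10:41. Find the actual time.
Reflection across the vertical (12-6) axis maps a hand at angle A degrees to (360 - A) degrees, which sends a reading of T minutes past 12:00 to (720 - T) minutes past 12:00.
Mirror reads 10:41 = 641 minutes past 12:00.
Actual time: (720 - 641) mod 720 = 79 minutes = 1:19.

Final answer: 1:19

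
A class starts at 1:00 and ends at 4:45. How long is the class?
From 1:00 to 4:45:
(4 x 60 + 45) - (1 x 60 + 0) = 285 - 60 = 225 minutes
= 3 hours and 45 minutes

Final answer: 3 hours and 45 minutes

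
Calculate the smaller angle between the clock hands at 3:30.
Hour hand position: 3 x 30 + 30 x 0.5 = 105 degrees
Minute hand position: 30 x 6 = 180 degrees
Difference: |105 - 180| = 75 degrees
The angle between the hands is 75 degrees

Final answer: 75 degrees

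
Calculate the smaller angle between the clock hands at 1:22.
Hour hand position: 1 x 30 + 22 x 0.5 = 41 degrees
Minute hand position: 22 x 6 = 132 degrees
Difference: |41 - 132| = 91 degrees
The angle between the hands is 91 degrees

Final answer: 91 degrees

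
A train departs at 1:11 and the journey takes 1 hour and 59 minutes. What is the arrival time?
Starting time: 1:11
Adding 59 minutes to 11 minutes: 11 + 59 = 70 minutes = 1 hour and 10 minutes
Adding 1 hour: 1 + 1 + 1 (carry) = 3
Final time: 3:10

Final answer: 3:10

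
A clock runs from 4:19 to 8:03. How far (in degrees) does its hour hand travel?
The hour hand moves 0.5 degrees per minute.
Time elapsed: 8:03 - 4:19 = 224 minutes
Angular displacement: 224 x 0.5 = 112 degrees

Final answer: 112 degrees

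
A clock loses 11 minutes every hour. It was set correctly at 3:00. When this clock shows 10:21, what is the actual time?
For every 60 true minutes, the faulty clock advances 49 minutes, so 1 faulty-clock minute corresponds to 60/49 true minutes.
From 3:00 to 10:21 on the faulty dial is 441 minutes.
True elapsed: 441 x 60/49 = 540 minutes = 9 hours.
True time: 3:00 + 9 hours = 12:00.

Final answer: 12:00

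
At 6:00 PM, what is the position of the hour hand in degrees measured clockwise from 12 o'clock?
The hour hand moves 30 degrees per hour and 0.5 degrees per minute.
At 6:00: (6) x 30 + 0 x 0.5 = 180 + 0 = 180 degrees

Final answer: 180 degrees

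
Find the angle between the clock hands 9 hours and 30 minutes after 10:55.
First find the time 9 hours and 30 minutes after 10:55.
Total minutes: 10 x 60 + 55 + 9 x 60 + 30 = 1225.
1225 mod 720 = 505 minutes = 8:25.
Now compute the angle at 8:25:
Hour hand: 8 x 30 + 25 x 0.5 = 252.5 degrees
Minute hand: 25 x 6 = 150 degrees
Difference: |252.5 - 150| = 102.5 degrees
The angle is 102.5 degrees

Final answer: 102.5 degrees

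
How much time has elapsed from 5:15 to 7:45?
From 5:15 to 7:45:
(7 x 60 + 45) - (5 x 60 + 15) = 465 - 315 = 150 minutes
= 2 hours and 30 minutes

Final answer: 2 hours and 30 minutes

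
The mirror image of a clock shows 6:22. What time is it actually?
Reflection across the vertical (12-6) axis maps a hand at angle A degrees to (360 - A) degrees, which sends a reading of T minutes past 12:00 to (720 - T) minutes past 12:00.
Mirror reads 6:22 = 382 minutes past 12:00.
Actual time: (720 - 382) mod 720 = 338 minutes = 5:38.

Final answer: 5:38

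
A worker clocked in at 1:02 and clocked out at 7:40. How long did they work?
From 1:02 to 7:40:
(7 x 60 + 40) - (1 x 60 + 2) = 460 - 62 = 398 minutes
= 6 hours and 38 minutes

Final answer: 6 hours and 38 minutes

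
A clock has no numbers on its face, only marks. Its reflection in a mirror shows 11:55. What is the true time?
Reflection across the vertical (12-6) axis maps a hand at angle A degrees to (360 - A) degrees, which sends a reading of T minutes past 12:00 to (720 - T) minutes past 12:00.
Mirror reads 11:55 = 715 minutes past 12:00.
Actual time: (720 - 715) mod 720 = 5 minutes = 12:05.

Final answer: 12:05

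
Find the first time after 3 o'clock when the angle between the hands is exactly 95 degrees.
At t minutes past 3:00, the hour hand is at 30 x 3 + 0.5t degrees and the minute hand is at 6t degrees.
The smaller angle between them is 95 degrees when |30H - 5.5t| = 95 or |30H - 5.5t| = 265.
With H = 3, solve 30 x 3 - 5.5t = +/- target for each target:
  t = (30 x 3 - 95) / 5.5 = -0.91 (outside (0, 60))
  t = (30 x 3 + 95) / 5.5 = 33.64
  t = (30 x 3 - 265) / 5.5 = -31.82 (outside (0, 60))
  t = (30 x 3 + 265) / 5.5 = 64.55 (outside (0, 60))
Valid solutions in (0, 60): {33.64} minutes.
The first occurrence is t = 33.64 minutes.
The hands form a 95-degree angle at 33.64 minutes past 3:00.

Final answer: 33.64 minutes past 3:00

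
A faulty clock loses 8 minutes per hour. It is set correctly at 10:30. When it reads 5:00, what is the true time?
For every 60 true minutes, the faulty clock advances 52 minutes, so 1 faulty-clock minute corresponds to 60/52 true minutes.
From 10:30 to 5:00 on the faulty dial is 390 minutes.
True elapsed: 390 x 60/52 = 450 minutes = 7 hours and 30 minutes.
True time: 10:30 + 7 hours and 30 minutes = 6:00.

Final answer: 6:00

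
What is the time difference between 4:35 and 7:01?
From 4:35 to 7:01:
(7 x 60 + 1) - (4 x 60 + 35) = 421 - 275 = 146 minutes
= 2 hours and 26 minutes

Final answer: 2 hours and 26 minutes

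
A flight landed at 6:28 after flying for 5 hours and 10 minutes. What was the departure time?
Starting time: 6:28 = 388 total minutes past 12:00
Subtracting: 5 hours and 10 minutes = 310 minutes
388 - 310 = 78 minutes
= 1 hour and 18 minutes past 12:00 = 1:18

Final answer: 1:18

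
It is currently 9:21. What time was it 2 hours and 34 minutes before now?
Starting time: 9:21 = 561 total minutes past 12:00
Subtracting: 2 hours and 34 minutes = 154 minutes
561 - 154 = 407 minutes
= 6 hours and 47 minutes past 12:00 = 6:47

Final answer: 6:47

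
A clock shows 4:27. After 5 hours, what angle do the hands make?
First find the time 5 hours after 4:27.
Total minutes: 4 x 60 + 27 + 5 x 60 + 0 = 567.
567 mod 720 = 567 minutes = 9:27.
Now compute the angle at 9:27:
Hour hand: 9 x 30 + 27 x 0.5 = 283.5 degrees
Minute hand: 27 x 6 = 162 degrees
Difference: |283.5 - 162| = 121.5 degrees
The angle is 121.5 degrees

Final answer: 121.5 degrees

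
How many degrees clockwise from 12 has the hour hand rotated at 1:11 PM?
The hour hand moves 30 degrees per hour and 0.5 degrees per minute.
At 1:11: (1) x 30 + 11 x 0.5 = 30 + 5.5 = 35.5 degrees

Final answer: 35.5 degrees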